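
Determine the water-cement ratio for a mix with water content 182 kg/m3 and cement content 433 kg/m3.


w/c = water / cement
w/c = 182 / 433 = 0.42

0.42


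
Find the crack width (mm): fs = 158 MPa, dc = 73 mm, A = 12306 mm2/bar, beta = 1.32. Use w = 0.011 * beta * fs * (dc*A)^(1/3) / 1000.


w = 0.011 * beta * fs * (dc * A)^(1/3) / 1000
= 0.011 * 1.32 * 158 * (73 * 12306)^(1/3) / 1000
= 0.221 mm

0.221


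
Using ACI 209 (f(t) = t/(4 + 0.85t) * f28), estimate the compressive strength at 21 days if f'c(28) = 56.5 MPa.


f(21) = 21 / (4 + 0.85 * 21) * 56.5
= 21 / 21.85 * 56.5
= 54.3 MPa

54.3


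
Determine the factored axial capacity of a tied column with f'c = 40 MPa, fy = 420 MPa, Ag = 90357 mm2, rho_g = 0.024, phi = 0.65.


Ast = rho * Ag = 0.024 * 90357 = 2168.568 mm2
phi*Pn = 0.65 * 0.80 * (0.85 * 40 * (90357 - 2168.568) + 420 * 2168.568) / 1000
= 2032.79 kN

2032.79


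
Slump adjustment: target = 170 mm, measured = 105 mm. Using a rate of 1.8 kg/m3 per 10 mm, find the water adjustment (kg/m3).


Difference = 170 - 105 = 65 mm
Water adjustment = 65 * 1.8 / 10 = 11.7 kg/m3

11.7


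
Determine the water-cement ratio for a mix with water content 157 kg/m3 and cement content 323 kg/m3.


w/c = water / cement
w/c = 157 / 323 = 0.486

0.486


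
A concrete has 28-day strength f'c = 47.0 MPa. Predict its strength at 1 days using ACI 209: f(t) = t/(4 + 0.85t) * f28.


f(1) = 1 / (4 + 0.85 * 1) * 47.0
= 1 / 4.85 * 47.0
= 9.69 MPa

9.69


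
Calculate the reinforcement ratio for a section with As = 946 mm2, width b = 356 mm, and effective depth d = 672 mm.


rho = As / (b * d)
= 946 / (356 * 672)
= 0.004

0.004


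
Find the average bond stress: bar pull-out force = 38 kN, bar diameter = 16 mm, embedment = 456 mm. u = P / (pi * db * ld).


u = P / (pi * db * ld)
= 38 * 1000 / (pi * 16 * 456)
= 1.658 MPa

1.658


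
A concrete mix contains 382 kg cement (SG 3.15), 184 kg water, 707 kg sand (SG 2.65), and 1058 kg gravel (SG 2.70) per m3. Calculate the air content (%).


Vol cement = 382 / (3.15 * 1000) = 0.12127 m3
Vol water = 184 / 1000 = 0.184 m3
Vol sand = 707 / (2.65 * 1000) = 0.266792 m3
Vol gravel = 1058 / (2.70 * 1000) = 0.391852 m3
Total solid + water volume = 0.963914 m3
Air = (1 - 0.963914) * 100 = 3.61%

3.61


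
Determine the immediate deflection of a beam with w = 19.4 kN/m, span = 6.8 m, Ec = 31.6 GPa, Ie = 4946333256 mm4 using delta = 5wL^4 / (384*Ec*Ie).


Convert: L = 6.8 m = 6800 mm, Ec = 31.6 GPa = 31600 MPa
delta = 5 * 19.4 * 6800^4 / (384 * 31600 * 4946333256)
= 3.46 mm

3.46


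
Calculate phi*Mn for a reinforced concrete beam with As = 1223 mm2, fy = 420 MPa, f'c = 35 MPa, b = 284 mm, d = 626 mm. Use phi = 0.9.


a = As * fy / (0.85 * f'c * b)
= 1223 * 420 / (0.85 * 35 * 284)
= 60.7954 mm
Mn = As * fy * (d - a/2) / 10^6
= 305.9371 kN-m
phi*Mn = 0.9 * 305.9371 = 275.34 kN-m

275.34


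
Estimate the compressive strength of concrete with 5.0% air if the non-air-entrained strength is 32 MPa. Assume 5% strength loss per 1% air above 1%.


Strength loss = (5.0 - 1) * 5 = 20.0%
f'c = 32 * (1 - 20.0/100)
= 25.6 MPa

25.6


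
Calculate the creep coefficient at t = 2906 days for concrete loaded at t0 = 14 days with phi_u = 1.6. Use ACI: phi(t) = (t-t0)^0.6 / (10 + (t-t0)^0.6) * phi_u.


dt = 2906 - 14 = 2892
phi = 2892^0.6 / (10 + 2892^0.6) * 1.6
= 1.476

1.476


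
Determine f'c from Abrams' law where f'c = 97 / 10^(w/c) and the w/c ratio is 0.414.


f'c = 97 / 10^0.414
= 97 / 2.594
= 37.39 MPa

37.39


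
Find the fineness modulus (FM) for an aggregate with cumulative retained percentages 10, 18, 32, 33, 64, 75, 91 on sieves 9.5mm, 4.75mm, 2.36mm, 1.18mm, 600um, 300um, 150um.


FM = sum(cumulative % retained) / 100
= 323 / 100
= 3.23

3.23


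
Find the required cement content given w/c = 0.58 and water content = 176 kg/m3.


Cement = water / (w/c)
= 176 / 0.58
= 303.4 kg/m3

303.4


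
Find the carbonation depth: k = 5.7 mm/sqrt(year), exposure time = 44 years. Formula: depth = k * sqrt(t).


depth = k * sqrt(t)
= 5.7 * sqrt(44)
= 37.81 mm

37.81


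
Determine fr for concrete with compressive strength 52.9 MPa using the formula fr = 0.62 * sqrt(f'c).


fr = 0.62 * sqrt(52.9)
= 4.509 MPa

4.509


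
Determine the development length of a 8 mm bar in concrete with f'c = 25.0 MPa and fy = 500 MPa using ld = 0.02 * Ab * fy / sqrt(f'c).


Ab = pi * 8^2 / 4 = 50.265 mm2
ld = 0.02 * 50.265 * 500 / sqrt(25.0)
= 100.5 mm

100.5


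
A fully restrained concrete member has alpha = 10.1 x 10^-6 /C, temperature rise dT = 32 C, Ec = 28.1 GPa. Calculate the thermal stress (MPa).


sigma = alpha * dT * Ec
= 10.1e-6 * 32 * 28.1 * 1000
= 9.082 MPa

9.082


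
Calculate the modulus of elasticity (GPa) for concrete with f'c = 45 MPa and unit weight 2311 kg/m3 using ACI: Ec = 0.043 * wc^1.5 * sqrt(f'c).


Ec = 0.043 * 2311^1.5 * sqrt(45) / 1000
= 32.05 GPa

32.05


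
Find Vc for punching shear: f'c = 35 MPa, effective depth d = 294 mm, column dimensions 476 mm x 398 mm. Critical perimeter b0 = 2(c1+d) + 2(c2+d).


b0 = 2*(476 + 294) + 2*(398 + 294) = 2924 mm
Vc = 0.33 * sqrt(35) * 2924 * 294 / 1000
= 1678.31 kN

1678.31


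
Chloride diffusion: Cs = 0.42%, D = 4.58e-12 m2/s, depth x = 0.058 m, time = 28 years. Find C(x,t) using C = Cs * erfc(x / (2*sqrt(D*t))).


t_seconds = 28 * 365.25 * 24 * 3600 = 883612800.0 s
arg = 0.058 / (2 * sqrt(4.58e-12 * 883612800.0))
= 0.4559
erfc(0.4559) = 0.5191
C = 0.42 * 0.5191 = 0.218%

0.218


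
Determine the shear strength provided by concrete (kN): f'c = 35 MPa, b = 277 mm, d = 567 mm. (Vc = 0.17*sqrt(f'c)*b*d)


Vc = 0.17 * sqrt(35) * 277 * 567 / 1000
= 157.96 kN

157.96


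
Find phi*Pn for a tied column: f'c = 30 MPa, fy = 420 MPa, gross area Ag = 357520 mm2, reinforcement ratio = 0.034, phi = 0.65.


Ast = rho * Ag = 0.034 * 357520 = 12155.68 mm2
phi*Pn = 0.65 * 0.80 * (0.85 * 30 * (357520 - 12155.68) + 420 * 12155.68) / 1000
= 7234.33 kN

7234.33


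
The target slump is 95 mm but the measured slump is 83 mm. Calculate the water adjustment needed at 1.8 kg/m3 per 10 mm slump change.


Difference = 95 - 83 = 12 mm
Water adjustment = 12 * 1.8 / 10 = 2.2 kg/m3

2.2


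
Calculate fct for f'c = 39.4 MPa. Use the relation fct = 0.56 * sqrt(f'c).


fct = 0.56 * sqrt(39.4)
= 0.56 * 6.277
= 3.515 MPa

3.515


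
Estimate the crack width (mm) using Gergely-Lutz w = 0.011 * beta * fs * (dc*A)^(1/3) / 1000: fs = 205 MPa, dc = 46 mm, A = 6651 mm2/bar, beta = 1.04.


w = 0.011 * beta * fs * (dc * A)^(1/3) / 1000
= 0.011 * 1.04 * 205 * (46 * 6651)^(1/3) / 1000
= 0.158 mm

0.158


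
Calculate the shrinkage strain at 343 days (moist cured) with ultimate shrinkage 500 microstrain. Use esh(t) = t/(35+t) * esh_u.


esh(343) = 343 / (35 + 343) * 500
= 343 / 378 * 500
= 453.7 microstrain

453.7


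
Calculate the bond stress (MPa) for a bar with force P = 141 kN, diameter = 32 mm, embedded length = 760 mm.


u = P / (pi * db * ld)
= 141 * 1000 / (pi * 32 * 760)
= 1.845 MPa

1.845


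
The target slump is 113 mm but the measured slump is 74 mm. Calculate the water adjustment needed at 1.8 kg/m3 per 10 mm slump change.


Difference = 113 - 74 = 39 mm
Water adjustment = 39 * 1.8 / 10 = 7.0 kg/m3

7.0


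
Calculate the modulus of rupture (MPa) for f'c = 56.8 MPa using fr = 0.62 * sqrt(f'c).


fr = 0.62 * sqrt(56.8)
= 4.673 MPa

4.673


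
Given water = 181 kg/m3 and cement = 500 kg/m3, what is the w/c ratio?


w/c = water / cement
w/c = 181 / 500 = 0.362

0.362


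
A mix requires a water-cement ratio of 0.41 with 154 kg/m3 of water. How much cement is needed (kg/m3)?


Cement = water / (w/c)
= 154 / 0.41
= 375.6 kg/m3

375.6


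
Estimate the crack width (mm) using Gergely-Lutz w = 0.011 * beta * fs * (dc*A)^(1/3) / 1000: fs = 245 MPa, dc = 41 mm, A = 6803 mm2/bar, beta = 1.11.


w = 0.011 * beta * fs * (dc * A)^(1/3) / 1000
= 0.011 * 1.11 * 245 * (41 * 6803)^(1/3) / 1000
= 0.195 mm

0.195


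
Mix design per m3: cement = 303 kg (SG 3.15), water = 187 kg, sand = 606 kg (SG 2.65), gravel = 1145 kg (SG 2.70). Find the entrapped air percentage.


Vol cement = 303 / (3.15 * 1000) = 0.09619 m3
Vol water = 187 / 1000 = 0.187 m3
Vol sand = 606 / (2.65 * 1000) = 0.228679 m3
Vol gravel = 1145 / (2.70 * 1000) = 0.424074 m3
Total solid + water volume = 0.935944 m3
Air = (1 - 0.935944) * 100 = 6.41%

6.41


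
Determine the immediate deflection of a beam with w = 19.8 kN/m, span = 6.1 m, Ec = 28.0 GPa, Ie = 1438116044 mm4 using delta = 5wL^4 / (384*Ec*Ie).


Convert: L = 6.1 m = 6100 mm, Ec = 28.0 GPa = 28000 MPa
delta = 5 * 19.8 * 6100^4 / (384 * 28000 * 1438116044)
= 8.86 mm

8.86


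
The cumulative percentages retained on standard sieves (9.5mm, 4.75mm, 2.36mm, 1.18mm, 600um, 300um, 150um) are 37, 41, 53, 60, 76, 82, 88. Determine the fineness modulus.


FM = sum(cumulative % retained) / 100
= 437 / 100
= 4.37

4.37


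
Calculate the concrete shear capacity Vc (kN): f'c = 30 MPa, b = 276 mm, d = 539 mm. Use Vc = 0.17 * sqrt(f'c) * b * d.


Vc = 0.17 * sqrt(30) * 276 * 539 / 1000
= 138.52 kN

138.52


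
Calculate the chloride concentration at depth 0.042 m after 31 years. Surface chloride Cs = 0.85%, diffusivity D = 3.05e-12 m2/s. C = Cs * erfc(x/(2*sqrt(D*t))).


t_seconds = 31 * 365.25 * 24 * 3600 = 978285600.0 s
arg = 0.042 / (2 * sqrt(3.05e-12 * 978285600.0))
= 0.3844
erfc(0.3844) = 0.5867
C = 0.85 * 0.5867 = 0.4987%

0.4987


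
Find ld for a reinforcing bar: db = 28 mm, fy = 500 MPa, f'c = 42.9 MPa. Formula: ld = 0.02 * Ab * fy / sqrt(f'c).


Ab = pi * 28^2 / 4 = 615.752 mm2
ld = 0.02 * 615.752 * 500 / sqrt(42.9)
= 940.1 mm

940.1


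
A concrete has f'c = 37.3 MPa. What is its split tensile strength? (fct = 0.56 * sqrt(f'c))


fct = 0.56 * sqrt(37.3)
= 0.56 * 6.107
= 3.42 MPa

3.42


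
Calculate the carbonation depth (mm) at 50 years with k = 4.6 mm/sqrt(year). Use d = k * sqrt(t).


depth = k * sqrt(t)
= 4.6 * sqrt(50)
= 32.53 mm

32.53


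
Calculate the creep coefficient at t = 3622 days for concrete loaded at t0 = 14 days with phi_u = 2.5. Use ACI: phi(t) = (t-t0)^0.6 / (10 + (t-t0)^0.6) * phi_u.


dt = 3622 - 14 = 3608
phi = 3608^0.6 / (10 + 3608^0.6) * 2.5
= 2.329

2.329


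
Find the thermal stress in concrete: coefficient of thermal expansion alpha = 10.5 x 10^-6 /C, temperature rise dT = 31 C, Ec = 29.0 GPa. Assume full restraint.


sigma = alpha * dT * Ec
= 10.5e-6 * 31 * 29.0 * 1000
= 9.44 MPa

9.44


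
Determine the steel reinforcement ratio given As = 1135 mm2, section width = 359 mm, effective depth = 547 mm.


rho = As / (b * d)
= 1135 / (359 * 547)
= 0.0058

0.0058


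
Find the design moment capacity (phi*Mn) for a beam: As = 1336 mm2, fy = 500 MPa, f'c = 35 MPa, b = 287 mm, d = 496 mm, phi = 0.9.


a = As * fy / (0.85 * f'c * b)
= 1336 * 500 / (0.85 * 35 * 287)
= 78.2362 mm
Mn = As * fy * (d - a/2) / 10^6
= 305.1971 kN-m
phi*Mn = 0.9 * 305.1971 = 274.68 kN-m

274.68


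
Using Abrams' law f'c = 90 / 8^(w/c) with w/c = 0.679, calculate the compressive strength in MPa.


f'c = 90 / 8^0.679
= 90 / 4.104
= 21.93 MPa

21.93


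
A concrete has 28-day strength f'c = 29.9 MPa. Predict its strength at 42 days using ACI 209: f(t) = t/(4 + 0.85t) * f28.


f(42) = 42 / (4 + 0.85 * 42) * 29.9
= 42 / 39.7 * 29.9
= 31.63 MPa

31.63


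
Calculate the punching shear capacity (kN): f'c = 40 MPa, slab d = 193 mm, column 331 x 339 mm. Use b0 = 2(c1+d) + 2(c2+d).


b0 = 2*(331 + 193) + 2*(339 + 193) = 2112 mm
Vc = 0.33 * sqrt(40) * 2112 * 193 / 1000
= 850.74 kN

850.74


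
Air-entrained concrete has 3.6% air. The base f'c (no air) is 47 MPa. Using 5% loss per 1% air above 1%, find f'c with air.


Strength loss = (3.6 - 1) * 5 = 13.0%
f'c = 47 * (1 - 13.0/100)
= 40.89 MPa

40.89


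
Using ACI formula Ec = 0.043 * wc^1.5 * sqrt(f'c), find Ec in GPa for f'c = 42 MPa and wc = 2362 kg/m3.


Ec = 0.043 * 2362^1.5 * sqrt(42) / 1000
= 31.99 GPa

31.99


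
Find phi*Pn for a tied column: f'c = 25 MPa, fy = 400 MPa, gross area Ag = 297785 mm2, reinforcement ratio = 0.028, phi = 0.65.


Ast = rho * Ag = 0.028 * 297785 = 8337.98 mm2
phi*Pn = 0.65 * 0.80 * (0.85 * 25 * (297785 - 8337.98) + 400 * 8337.98) / 1000
= 4932.69 kN

4932.69


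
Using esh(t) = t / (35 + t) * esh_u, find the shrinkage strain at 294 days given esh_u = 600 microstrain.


esh(294) = 294 / (35 + 294) * 600
= 294 / 329 * 600
= 536.2 microstrain

536.2


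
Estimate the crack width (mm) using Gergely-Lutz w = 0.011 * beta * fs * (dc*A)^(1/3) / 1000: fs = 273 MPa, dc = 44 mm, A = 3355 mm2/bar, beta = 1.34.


w = 0.011 * beta * fs * (dc * A)^(1/3) / 1000
= 0.011 * 1.34 * 273 * (44 * 3355)^(1/3) / 1000
= 0.213 mm

0.213


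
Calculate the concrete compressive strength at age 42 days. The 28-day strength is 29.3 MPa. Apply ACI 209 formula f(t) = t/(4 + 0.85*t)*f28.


f(42) = 42 / (4 + 0.85 * 42) * 29.3
= 42 / 39.7 * 29.3
= 31.0 MPa

31.0


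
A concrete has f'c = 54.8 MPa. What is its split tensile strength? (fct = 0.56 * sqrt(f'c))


fct = 0.56 * sqrt(54.8)
= 0.56 * 7.403
= 4.146 MPa

4.146


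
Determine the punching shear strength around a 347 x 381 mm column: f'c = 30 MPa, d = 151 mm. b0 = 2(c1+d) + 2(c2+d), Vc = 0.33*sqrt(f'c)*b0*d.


b0 = 2*(347 + 151) + 2*(381 + 151) = 2060 mm
Vc = 0.33 * sqrt(30) * 2060 * 151 / 1000
= 562.24 kN

562.24


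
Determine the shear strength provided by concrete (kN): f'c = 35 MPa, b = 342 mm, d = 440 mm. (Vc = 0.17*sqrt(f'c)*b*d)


Vc = 0.17 * sqrt(35) * 342 * 440 / 1000
= 151.34 kN

151.34


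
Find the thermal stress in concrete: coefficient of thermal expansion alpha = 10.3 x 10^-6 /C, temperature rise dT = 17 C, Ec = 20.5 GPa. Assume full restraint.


sigma = alpha * dT * Ec
= 10.3e-6 * 17 * 20.5 * 1000
= 3.59 MPa

3.59


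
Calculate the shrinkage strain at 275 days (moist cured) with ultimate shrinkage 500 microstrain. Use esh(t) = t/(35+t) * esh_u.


esh(275) = 275 / (35 + 275) * 500
= 275 / 310 * 500
= 443.5 microstrain

443.5


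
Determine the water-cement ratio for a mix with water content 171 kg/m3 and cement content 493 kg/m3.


w/c = water / cement
w/c = 171 / 493 = 0.347

0.347


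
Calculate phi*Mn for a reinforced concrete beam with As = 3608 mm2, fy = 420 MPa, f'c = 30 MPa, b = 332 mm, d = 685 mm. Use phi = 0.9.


a = As * fy / (0.85 * f'c * b)
= 3608 * 420 / (0.85 * 30 * 332)
= 178.9936 mm
Mn = As * fy * (d - a/2) / 10^6
= 902.4017 kN-m
phi*Mn = 0.9 * 902.4017 = 812.16 kN-m

812.16


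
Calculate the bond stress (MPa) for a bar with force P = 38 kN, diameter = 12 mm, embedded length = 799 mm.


u = P / (pi * db * ld)
= 38 * 1000 / (pi * 12 * 799)
= 1.262 MPa

1.262


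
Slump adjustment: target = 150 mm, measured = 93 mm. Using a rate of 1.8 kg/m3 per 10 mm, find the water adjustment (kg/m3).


Difference = 150 - 93 = 57 mm
Water adjustment = 57 * 1.8 / 10 = 10.3 kg/m3

10.3


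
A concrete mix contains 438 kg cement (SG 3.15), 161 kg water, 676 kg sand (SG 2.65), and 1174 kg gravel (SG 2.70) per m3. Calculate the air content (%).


Vol cement = 438 / (3.15 * 1000) = 0.139048 m3
Vol water = 161 / 1000 = 0.161 m3
Vol sand = 676 / (2.65 * 1000) = 0.255094 m3
Vol gravel = 1174 / (2.70 * 1000) = 0.434815 m3
Total solid + water volume = 0.989957 m3
Air = (1 - 0.989957) * 100 = 1.0%

1.0


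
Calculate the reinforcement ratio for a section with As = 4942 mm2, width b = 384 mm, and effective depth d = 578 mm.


rho = As / (b * d)
= 4942 / (384 * 578)
= 0.0223

0.0223


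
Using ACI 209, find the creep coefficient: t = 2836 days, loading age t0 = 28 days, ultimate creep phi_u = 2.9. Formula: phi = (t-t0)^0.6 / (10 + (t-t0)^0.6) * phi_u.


dt = 2836 - 28 = 2808
phi = 2808^0.6 / (10 + 2808^0.6) * 2.9
= 2.672

2.672


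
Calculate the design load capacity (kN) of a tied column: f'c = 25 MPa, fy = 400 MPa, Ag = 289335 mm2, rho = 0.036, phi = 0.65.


Ast = rho * Ag = 0.036 * 289335 = 10416.06 mm2
phi*Pn = 0.65 * 0.80 * (0.85 * 25 * (289335 - 10416.06) + 400 * 10416.06) / 1000
= 5248.59 kN

5248.59


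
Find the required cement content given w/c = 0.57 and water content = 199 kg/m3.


Cement = water / (w/c)
= 199 / 0.57
= 349.1 kg/m3

349.1


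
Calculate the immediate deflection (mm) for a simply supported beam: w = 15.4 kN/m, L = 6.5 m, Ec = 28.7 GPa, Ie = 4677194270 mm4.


Convert: L = 6.5 m = 6500 mm, Ec = 28.7 GPa = 28700 MPa
delta = 5 * 15.4 * 6500^4 / (384 * 28700 * 4677194270)
= 2.67 mm

2.67


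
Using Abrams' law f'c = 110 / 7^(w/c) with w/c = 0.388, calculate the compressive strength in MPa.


f'c = 110 / 7^0.388
= 110 / 2.128
= 51.7 MPa

51.7


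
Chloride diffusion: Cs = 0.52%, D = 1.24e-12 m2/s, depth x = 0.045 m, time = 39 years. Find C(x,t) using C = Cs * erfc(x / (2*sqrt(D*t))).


t_seconds = 39 * 365.25 * 24 * 3600 = 1230746400.0 s
arg = 0.045 / (2 * sqrt(1.24e-12 * 1230746400.0))
= 0.576
erfc(0.576) = 0.4153
C = 0.52 * 0.4153 = 0.216%

0.216


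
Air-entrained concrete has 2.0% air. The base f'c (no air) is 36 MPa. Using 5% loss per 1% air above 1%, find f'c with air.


Strength loss = (2.0 - 1) * 5 = 5.0%
f'c = 36 * (1 - 5.0/100)
= 34.2 MPa

34.2


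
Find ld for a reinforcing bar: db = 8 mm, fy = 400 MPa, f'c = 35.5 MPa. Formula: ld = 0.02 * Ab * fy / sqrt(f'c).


Ab = pi * 8^2 / 4 = 50.265 mm2
ld = 0.02 * 50.265 * 400 / sqrt(35.5)
= 67.5 mm

67.5


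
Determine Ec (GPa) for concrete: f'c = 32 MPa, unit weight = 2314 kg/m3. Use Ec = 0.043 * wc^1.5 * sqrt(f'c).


Ec = 0.043 * 2314^1.5 * sqrt(32) / 1000
= 27.08 GPa

27.08


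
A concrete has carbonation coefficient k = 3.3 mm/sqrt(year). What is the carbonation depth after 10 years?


depth = k * sqrt(t)
= 3.3 * sqrt(10)
= 10.44 mm

10.44


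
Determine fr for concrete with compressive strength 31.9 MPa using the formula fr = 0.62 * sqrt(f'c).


fr = 0.62 * sqrt(31.9)
= 3.502 MPa

3.502


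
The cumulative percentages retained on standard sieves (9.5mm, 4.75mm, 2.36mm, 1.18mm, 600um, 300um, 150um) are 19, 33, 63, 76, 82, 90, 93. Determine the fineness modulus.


FM = sum(cumulative % retained) / 100
= 456 / 100
= 4.56

4.56


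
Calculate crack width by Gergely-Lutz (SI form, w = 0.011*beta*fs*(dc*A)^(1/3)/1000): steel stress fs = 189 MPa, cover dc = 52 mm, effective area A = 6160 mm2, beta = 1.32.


w = 0.011 * beta * fs * (dc * A)^(1/3) / 1000
= 0.011 * 1.32 * 189 * (52 * 6160)^(1/3) / 1000
= 0.188 mm

0.188


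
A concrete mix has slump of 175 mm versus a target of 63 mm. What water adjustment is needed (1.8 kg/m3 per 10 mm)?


Difference = 63 - 175 = -112 mm
Water adjustment = -112 * 1.8 / 10 = -20.2 kg/m3

-20.2


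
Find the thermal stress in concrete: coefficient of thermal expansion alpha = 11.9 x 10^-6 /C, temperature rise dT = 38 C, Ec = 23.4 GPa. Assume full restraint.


sigma = alpha * dT * Ec
= 11.9e-6 * 38 * 23.4 * 1000
= 10.581 MPa

10.581


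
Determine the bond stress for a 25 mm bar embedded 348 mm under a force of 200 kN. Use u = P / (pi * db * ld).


u = P / (pi * db * ld)
= 200 * 1000 / (pi * 25 * 348)
= 7.317 MPa

7.317


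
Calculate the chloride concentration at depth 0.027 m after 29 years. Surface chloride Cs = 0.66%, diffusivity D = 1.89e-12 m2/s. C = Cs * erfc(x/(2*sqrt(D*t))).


t_seconds = 29 * 365.25 * 24 * 3600 = 915170400.0 s
arg = 0.027 / (2 * sqrt(1.89e-12 * 915170400.0))
= 0.3246
erfc(0.3246) = 0.6462
C = 0.66 * 0.6462 = 0.4265%

0.4265


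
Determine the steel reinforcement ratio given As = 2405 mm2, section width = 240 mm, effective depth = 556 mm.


rho = As / (b * d)
= 2405 / (240 * 556)
= 0.018

0.018


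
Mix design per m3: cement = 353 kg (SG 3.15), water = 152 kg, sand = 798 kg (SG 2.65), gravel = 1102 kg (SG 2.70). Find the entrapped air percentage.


Vol cement = 353 / (3.15 * 1000) = 0.112063 m3
Vol water = 152 / 1000 = 0.152 m3
Vol sand = 798 / (2.65 * 1000) = 0.301132 m3
Vol gravel = 1102 / (2.70 * 1000) = 0.408148 m3
Total solid + water volume = 0.973344 m3
Air = (1 - 0.973344) * 100 = 2.67%

2.67


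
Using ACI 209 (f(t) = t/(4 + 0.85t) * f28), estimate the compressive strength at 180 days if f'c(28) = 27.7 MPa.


f(180) = 180 / (4 + 0.85 * 180) * 27.7
= 180 / 157.0 * 27.7
= 31.76 MPa

31.76


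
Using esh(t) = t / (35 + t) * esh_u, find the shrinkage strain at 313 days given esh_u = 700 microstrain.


esh(313) = 313 / (35 + 313) * 700
= 313 / 348 * 700
= 629.6 microstrain

629.6


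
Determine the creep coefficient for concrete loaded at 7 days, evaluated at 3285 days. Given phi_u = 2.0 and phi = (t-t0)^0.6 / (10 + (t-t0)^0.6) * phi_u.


dt = 3285 - 7 = 3278
phi = 3278^0.6 / (10 + 3278^0.6) * 2.0
= 1.856

1.856


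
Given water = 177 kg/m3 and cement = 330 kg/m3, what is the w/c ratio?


w/c = water / cement
w/c = 177 / 330 = 0.536

0.536


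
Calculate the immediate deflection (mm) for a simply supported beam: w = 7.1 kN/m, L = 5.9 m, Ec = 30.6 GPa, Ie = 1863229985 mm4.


Convert: L = 5.9 m = 5900 mm, Ec = 30.6 GPa = 30600 MPa
delta = 5 * 7.1 * 5900^4 / (384 * 30600 * 1863229985)
= 1.96 mm

1.96


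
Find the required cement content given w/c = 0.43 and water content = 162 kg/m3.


Cement = water / (w/c)
= 162 / 0.43
= 376.7 kg/m3

376.7


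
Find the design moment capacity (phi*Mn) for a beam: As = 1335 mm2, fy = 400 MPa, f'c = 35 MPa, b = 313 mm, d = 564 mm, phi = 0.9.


a = As * fy / (0.85 * f'c * b)
= 1335 * 400 / (0.85 * 35 * 313)
= 57.3469 mm
Mn = As * fy * (d - a/2) / 10^6
= 285.8644 kN-m
phi*Mn = 0.9 * 285.8644 = 257.28 kN-m

257.28


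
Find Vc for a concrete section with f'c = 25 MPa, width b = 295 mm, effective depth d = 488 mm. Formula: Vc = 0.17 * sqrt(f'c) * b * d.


Vc = 0.17 * sqrt(25) * 295 * 488 / 1000
= 122.37 kN

122.37


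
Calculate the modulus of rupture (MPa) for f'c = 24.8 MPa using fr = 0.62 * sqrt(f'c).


fr = 0.62 * sqrt(24.8)
= 3.088 MPa

3.088


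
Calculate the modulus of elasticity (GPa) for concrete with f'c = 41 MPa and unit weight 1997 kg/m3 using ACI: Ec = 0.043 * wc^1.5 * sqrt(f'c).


Ec = 0.043 * 1997^1.5 * sqrt(41) / 1000
= 24.57 GPa

24.57


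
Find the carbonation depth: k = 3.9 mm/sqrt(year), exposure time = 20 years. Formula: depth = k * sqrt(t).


depth = k * sqrt(t)
= 3.9 * sqrt(20)
= 17.44 mm

17.44


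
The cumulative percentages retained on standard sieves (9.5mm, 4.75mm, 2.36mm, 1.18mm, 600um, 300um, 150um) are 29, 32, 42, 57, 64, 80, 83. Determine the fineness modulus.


FM = sum(cumulative % retained) / 100
= 387 / 100
= 3.87

3.87


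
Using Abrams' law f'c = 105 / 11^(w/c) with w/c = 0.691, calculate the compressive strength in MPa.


f'c = 105 / 11^0.691
= 105 / 5.243
= 20.03 MPa

20.03


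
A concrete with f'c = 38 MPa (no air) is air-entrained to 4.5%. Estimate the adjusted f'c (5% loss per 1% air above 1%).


Strength loss = (4.5 - 1) * 5 = 17.5%
f'c = 38 * (1 - 17.5/100)
= 31.35 MPa

31.35


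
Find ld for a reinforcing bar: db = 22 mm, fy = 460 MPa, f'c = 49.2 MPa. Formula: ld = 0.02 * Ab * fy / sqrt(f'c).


Ab = pi * 22^2 / 4 = 380.133 mm2
ld = 0.02 * 380.133 * 460 / sqrt(49.2)
= 498.6 mm

498.6


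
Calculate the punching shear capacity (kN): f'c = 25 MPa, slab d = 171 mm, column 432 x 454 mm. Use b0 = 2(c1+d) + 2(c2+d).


b0 = 2*(432 + 171) + 2*(454 + 171) = 2456 mm
Vc = 0.33 * sqrt(25) * 2456 * 171 / 1000
= 692.96 kN

692.96


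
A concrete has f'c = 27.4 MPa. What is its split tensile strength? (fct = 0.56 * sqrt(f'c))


fct = 0.56 * sqrt(27.4)
= 0.56 * 5.235
= 2.931 MPa

2.931


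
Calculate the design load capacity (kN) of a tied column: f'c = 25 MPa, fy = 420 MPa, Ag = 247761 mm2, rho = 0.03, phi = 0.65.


Ast = rho * Ag = 0.03 * 247761 = 7432.83 mm2
phi*Pn = 0.65 * 0.80 * (0.85 * 25 * (247761 - 7432.83) + 420 * 7432.83) / 1000
= 4278.96 kN

4278.96


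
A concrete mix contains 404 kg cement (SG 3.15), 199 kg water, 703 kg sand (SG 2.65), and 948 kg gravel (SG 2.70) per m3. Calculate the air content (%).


Vol cement = 404 / (3.15 * 1000) = 0.128254 m3
Vol water = 199 / 1000 = 0.199 m3
Vol sand = 703 / (2.65 * 1000) = 0.265283 m3
Vol gravel = 948 / (2.70 * 1000) = 0.351111 m3
Total solid + water volume = 0.943648 m3
Air = (1 - 0.943648) * 100 = 5.64%

5.64


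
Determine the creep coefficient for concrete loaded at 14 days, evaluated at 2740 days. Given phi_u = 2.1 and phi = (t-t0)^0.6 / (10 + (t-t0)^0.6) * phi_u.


dt = 2740 - 14 = 2726
phi = 2726^0.6 / (10 + 2726^0.6) * 2.1
= 1.932

1.932


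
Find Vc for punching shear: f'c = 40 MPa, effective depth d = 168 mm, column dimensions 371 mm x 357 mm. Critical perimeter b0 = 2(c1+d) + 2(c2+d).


b0 = 2*(371 + 168) + 2*(357 + 168) = 2128 mm
Vc = 0.33 * sqrt(40) * 2128 * 168 / 1000
= 746.15 kN

746.15


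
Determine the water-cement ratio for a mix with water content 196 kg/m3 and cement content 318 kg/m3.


w/c = water / cement
w/c = 196 / 318 = 0.616

0.616


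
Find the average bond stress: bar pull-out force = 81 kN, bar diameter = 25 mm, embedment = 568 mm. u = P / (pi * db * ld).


u = P / (pi * db * ld)
= 81 * 1000 / (pi * 25 * 568)
= 1.816 MPa

1.816


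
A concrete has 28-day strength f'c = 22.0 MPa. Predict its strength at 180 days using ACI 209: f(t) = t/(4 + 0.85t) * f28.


f(180) = 180 / (4 + 0.85 * 180) * 22.0
= 180 / 157.0 * 22.0
= 25.22 MPa

25.22


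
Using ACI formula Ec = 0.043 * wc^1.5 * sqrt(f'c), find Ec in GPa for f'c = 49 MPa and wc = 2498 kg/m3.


Ec = 0.043 * 2498^1.5 * sqrt(49) / 1000
= 37.58 GPa

37.58


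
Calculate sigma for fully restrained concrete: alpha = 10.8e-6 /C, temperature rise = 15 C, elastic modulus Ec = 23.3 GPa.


sigma = alpha * dT * Ec
= 10.8e-6 * 15 * 23.3 * 1000
= 3.775 MPa

3.775


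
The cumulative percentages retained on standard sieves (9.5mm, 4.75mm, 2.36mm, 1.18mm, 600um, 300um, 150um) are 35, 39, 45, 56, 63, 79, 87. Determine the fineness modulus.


FM = sum(cumulative % retained) / 100
= 404 / 100
= 4.04

4.04


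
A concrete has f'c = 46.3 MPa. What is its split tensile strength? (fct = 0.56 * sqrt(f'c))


fct = 0.56 * sqrt(46.3)
= 0.56 * 6.804
= 3.81 MPa

3.81


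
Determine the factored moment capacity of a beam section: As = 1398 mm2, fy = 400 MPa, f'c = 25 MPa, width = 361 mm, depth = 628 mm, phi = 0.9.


a = As * fy / (0.85 * f'c * b)
= 1398 * 400 / (0.85 * 25 * 361)
= 72.8956 mm
Mn = As * fy * (d - a/2) / 10^6
= 330.796 kN-m
phi*Mn = 0.9 * 330.796 = 297.72 kN-m

297.72


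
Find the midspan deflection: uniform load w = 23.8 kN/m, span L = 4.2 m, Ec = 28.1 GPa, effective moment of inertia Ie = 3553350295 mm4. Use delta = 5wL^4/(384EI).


Convert: L = 4.2 m = 4200 mm, Ec = 28.1 GPa = 28100 MPa
delta = 5 * 23.8 * 4200^4 / (384 * 28100 * 3553350295)
= 0.97 mm

0.97


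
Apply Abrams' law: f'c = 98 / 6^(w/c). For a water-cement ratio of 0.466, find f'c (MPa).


f'c = 98 / 6^0.466
= 98 / 2.305
= 42.52 MPa

42.52


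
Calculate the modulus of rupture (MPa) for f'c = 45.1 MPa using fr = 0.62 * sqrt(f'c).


fr = 0.62 * sqrt(45.1)
= 4.164 MPa

4.164


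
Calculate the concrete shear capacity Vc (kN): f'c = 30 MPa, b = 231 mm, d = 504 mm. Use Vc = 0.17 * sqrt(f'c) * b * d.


Vc = 0.17 * sqrt(30) * 231 * 504 / 1000
= 108.41 kN

108.41


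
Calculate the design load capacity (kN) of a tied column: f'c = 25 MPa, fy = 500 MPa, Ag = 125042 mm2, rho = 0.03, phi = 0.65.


Ast = rho * Ag = 0.03 * 125042 = 3751.26 mm2
phi*Pn = 0.65 * 0.80 * (0.85 * 25 * (125042 - 3751.26) + 500 * 3751.26) / 1000
= 2315.59 kN

2315.59


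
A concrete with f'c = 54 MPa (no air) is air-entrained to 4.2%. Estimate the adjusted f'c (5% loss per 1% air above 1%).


Strength loss = (4.2 - 1) * 5 = 16.0%
f'c = 54 * (1 - 16.0/100)
= 45.36 MPa

45.36


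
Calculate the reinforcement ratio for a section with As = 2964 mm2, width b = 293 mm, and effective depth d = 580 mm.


rho = As / (b * d)
= 2964 / (293 * 580)
= 0.0174

0.0174


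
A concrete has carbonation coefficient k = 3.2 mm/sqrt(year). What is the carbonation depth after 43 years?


depth = k * sqrt(t)
= 3.2 * sqrt(43)
= 20.98 mm

20.98


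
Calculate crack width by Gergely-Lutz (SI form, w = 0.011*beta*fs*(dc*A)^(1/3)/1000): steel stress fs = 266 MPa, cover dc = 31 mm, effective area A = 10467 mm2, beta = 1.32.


w = 0.011 * beta * fs * (dc * A)^(1/3) / 1000
= 0.011 * 1.32 * 266 * (31 * 10467)^(1/3) / 1000
= 0.265 mm

0.265


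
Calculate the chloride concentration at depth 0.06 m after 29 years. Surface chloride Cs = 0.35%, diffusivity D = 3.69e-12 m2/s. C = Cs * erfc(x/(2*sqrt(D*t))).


t_seconds = 29 * 365.25 * 24 * 3600 = 915170400.0 s
arg = 0.06 / (2 * sqrt(3.69e-12 * 915170400.0))
= 0.5162
erfc(0.5162) = 0.4653
C = 0.35 * 0.4653 = 0.1629%

0.1629


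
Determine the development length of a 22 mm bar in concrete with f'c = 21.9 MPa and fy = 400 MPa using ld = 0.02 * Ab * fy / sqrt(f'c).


Ab = pi * 22^2 / 4 = 380.133 mm2
ld = 0.02 * 380.133 * 400 / sqrt(21.9)
= 649.8 mm

649.8


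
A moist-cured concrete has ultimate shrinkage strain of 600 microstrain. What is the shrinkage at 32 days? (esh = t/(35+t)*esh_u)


esh(32) = 32 / (35 + 32) * 600
= 32 / 67 * 600
= 286.6 microstrain

286.6


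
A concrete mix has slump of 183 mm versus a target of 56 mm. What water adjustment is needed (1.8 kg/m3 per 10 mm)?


Difference = 56 - 183 = -127 mm
Water adjustment = -127 * 1.8 / 10 = -22.9 kg/m3

-22.9


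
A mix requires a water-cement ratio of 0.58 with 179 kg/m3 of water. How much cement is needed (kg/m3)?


Cement = water / (w/c)
= 179 / 0.58
= 308.6 kg/m3

308.6


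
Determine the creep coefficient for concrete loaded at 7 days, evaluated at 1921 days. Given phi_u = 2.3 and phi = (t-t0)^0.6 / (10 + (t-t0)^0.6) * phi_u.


dt = 1921 - 7 = 1914
phi = 1914^0.6 / (10 + 1914^0.6) * 2.3
= 2.077

2.077


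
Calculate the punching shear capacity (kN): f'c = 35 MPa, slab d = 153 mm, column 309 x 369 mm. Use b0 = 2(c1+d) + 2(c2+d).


b0 = 2*(309 + 153) + 2*(369 + 153) = 1968 mm
Vc = 0.33 * sqrt(35) * 1968 * 153 / 1000
= 587.85 kN

587.85


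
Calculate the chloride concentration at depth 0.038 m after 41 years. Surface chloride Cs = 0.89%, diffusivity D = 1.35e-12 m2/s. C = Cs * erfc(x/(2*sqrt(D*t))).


t_seconds = 41 * 365.25 * 24 * 3600 = 1293861600.0 s
arg = 0.038 / (2 * sqrt(1.35e-12 * 1293861600.0))
= 0.4546
erfc(0.4546) = 0.5203
C = 0.89 * 0.5203 = 0.463%

0.463


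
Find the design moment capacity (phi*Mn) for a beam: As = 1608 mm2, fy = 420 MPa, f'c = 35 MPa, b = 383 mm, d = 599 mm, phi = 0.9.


a = As * fy / (0.85 * f'c * b)
= 1608 * 420 / (0.85 * 35 * 383)
= 59.272 mm
Mn = As * fy * (d - a/2) / 10^6
= 384.5257 kN-m
phi*Mn = 0.9 * 384.5257 = 346.07 kN-m

346.07


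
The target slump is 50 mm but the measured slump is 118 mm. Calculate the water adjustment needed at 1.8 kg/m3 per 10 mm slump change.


Difference = 50 - 118 = -68 mm
Water adjustment = -68 * 1.8 / 10 = -12.2 kg/m3

-12.2


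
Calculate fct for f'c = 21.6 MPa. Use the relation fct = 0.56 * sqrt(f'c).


fct = 0.56 * sqrt(21.6)
= 0.56 * 4.648
= 2.603 MPa

2.603


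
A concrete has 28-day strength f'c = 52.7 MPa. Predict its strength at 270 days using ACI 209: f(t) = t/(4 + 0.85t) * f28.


f(270) = 270 / (4 + 0.85 * 270) * 52.7
= 270 / 233.5 * 52.7
= 60.94 MPa

60.94


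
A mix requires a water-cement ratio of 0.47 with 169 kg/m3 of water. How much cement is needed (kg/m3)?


Cement = water / (w/c)
= 169 / 0.47
= 359.6 kg/m3

359.6


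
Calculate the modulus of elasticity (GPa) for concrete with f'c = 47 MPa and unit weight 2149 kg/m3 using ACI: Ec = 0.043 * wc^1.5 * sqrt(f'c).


Ec = 0.043 * 2149^1.5 * sqrt(47) / 1000
= 29.37 GPa

29.37


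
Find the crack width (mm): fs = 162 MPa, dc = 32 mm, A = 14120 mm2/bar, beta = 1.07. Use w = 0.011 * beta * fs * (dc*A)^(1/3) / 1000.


w = 0.011 * beta * fs * (dc * A)^(1/3) / 1000
= 0.011 * 1.07 * 162 * (32 * 14120)^(1/3) / 1000
= 0.146 mm

0.146


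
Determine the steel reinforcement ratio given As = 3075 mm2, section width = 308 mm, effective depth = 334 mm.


rho = As / (b * d)
= 3075 / (308 * 334)
= 0.0299

0.0299


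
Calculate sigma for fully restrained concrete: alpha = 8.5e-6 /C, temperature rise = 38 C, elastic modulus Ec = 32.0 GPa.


sigma = alpha * dT * Ec
= 8.5e-6 * 38 * 32.0 * 1000
= 10.336 MPa

10.336


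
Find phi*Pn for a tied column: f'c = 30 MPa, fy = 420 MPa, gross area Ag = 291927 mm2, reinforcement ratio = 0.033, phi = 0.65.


Ast = rho * Ag = 0.033 * 291927 = 9633.591 mm2
phi*Pn = 0.65 * 0.80 * (0.85 * 30 * (291927 - 9633.591) + 420 * 9633.591) / 1000
= 5847.19 kN

5847.19


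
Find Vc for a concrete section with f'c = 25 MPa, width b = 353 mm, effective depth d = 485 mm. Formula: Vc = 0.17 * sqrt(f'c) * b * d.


Vc = 0.17 * sqrt(25) * 353 * 485 / 1000
= 145.52 kN

145.52


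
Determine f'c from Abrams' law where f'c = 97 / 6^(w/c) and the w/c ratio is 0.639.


f'c = 97 / 6^0.639
= 97 / 3.142
= 30.87 MPa

30.87


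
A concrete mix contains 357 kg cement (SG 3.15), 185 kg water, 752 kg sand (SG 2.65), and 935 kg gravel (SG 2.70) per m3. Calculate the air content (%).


Vol cement = 357 / (3.15 * 1000) = 0.113333 m3
Vol water = 185 / 1000 = 0.185 m3
Vol sand = 752 / (2.65 * 1000) = 0.283774 m3
Vol gravel = 935 / (2.70 * 1000) = 0.346296 m3
Total solid + water volume = 0.928403 m3
Air = (1 - 0.928403) * 100 = 7.16%

7.16


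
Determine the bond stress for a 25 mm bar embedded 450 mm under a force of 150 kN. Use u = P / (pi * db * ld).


u = P / (pi * db * ld)
= 150 * 1000 / (pi * 25 * 450)
= 4.244 MPa

4.244


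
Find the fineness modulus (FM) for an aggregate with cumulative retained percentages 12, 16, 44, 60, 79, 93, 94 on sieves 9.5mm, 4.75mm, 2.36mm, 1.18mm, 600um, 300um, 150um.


FM = sum(cumulative % retained) / 100
= 398 / 100
= 3.98

3.98


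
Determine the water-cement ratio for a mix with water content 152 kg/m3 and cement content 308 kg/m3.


w/c = water / cement
w/c = 152 / 308 = 0.494

0.494


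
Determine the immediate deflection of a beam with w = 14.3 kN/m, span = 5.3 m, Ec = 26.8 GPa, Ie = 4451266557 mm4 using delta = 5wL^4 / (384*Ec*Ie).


Convert: L = 5.3 m = 5300 mm, Ec = 26.8 GPa = 26800 MPa
delta = 5 * 14.3 * 5300^4 / (384 * 26800 * 4451266557)
= 1.23 mm

1.23


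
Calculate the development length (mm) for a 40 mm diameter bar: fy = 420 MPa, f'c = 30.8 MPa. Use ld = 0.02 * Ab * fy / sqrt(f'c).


Ab = pi * 40^2 / 4 = 1256.637 mm2
ld = 0.02 * 1256.637 * 420 / sqrt(30.8)
= 1902.0 mm

1902.0


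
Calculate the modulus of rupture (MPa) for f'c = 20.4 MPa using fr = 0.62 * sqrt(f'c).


fr = 0.62 * sqrt(20.4)
= 2.8 MPa

2.8


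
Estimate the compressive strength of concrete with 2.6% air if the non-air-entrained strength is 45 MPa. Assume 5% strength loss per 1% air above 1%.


Strength loss = (2.6 - 1) * 5 = 8.0%
f'c = 45 * (1 - 8.0/100)
= 41.4 MPa

41.4


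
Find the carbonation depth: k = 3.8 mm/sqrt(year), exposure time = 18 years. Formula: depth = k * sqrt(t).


depth = k * sqrt(t)
= 3.8 * sqrt(18)
= 16.12 mm

16.12


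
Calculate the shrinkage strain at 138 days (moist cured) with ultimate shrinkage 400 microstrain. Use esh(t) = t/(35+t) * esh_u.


esh(138) = 138 / (35 + 138) * 400
= 138 / 173 * 400
= 319.1 microstrain

319.1


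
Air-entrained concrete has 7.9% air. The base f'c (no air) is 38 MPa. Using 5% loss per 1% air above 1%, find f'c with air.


Strength loss = (7.9 - 1) * 5 = 34.5%
f'c = 38 * (1 - 34.5/100)
= 24.89 MPa

24.89


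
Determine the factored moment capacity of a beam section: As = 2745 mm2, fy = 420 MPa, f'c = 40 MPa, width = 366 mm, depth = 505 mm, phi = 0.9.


a = As * fy / (0.85 * f'c * b)
= 2745 * 420 / (0.85 * 40 * 366)
= 92.6471 mm
Mn = As * fy * (d - a/2) / 10^6
= 528.8081 kN-m
phi*Mn = 0.9 * 528.8081 = 475.93 kN-m

475.93


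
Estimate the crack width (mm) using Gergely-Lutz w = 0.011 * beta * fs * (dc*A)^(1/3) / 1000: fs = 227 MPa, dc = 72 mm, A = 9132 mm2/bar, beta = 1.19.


w = 0.011 * beta * fs * (dc * A)^(1/3) / 1000
= 0.011 * 1.19 * 227 * (72 * 9132)^(1/3) / 1000
= 0.258 mm

0.258


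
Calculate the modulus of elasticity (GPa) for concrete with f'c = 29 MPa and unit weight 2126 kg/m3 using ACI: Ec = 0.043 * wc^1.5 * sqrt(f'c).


Ec = 0.043 * 2126^1.5 * sqrt(29) / 1000
= 22.7 GPa

22.7


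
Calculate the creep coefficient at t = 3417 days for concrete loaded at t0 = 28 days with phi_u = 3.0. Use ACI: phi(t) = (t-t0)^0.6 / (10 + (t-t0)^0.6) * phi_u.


dt = 3417 - 28 = 3389
phi = 3389^0.6 / (10 + 3389^0.6) * 3.0
= 2.788

2.788


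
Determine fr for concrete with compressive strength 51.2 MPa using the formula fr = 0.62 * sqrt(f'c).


fr = 0.62 * sqrt(51.2)
= 4.436 MPa

4.436


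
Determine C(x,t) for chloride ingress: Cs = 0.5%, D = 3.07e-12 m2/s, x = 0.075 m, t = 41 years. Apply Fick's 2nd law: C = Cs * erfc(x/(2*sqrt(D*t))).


t_seconds = 41 * 365.25 * 24 * 3600 = 1293861600.0 s
arg = 0.075 / (2 * sqrt(3.07e-12 * 1293861600.0))
= 0.595
erfc(0.595) = 0.4001
C = 0.5 * 0.4001 = 0.2%

0.2


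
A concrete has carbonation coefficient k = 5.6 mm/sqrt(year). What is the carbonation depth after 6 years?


depth = k * sqrt(t)
= 5.6 * sqrt(6)
= 13.72 mm

13.72


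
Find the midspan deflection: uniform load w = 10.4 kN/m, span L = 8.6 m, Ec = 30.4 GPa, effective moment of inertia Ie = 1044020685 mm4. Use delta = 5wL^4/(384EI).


Convert: L = 8.6 m = 8600 mm, Ec = 30.4 GPa = 30400 MPa
delta = 5 * 10.4 * 8600^4 / (384 * 30400 * 1044020685)
= 23.34 mm

23.34


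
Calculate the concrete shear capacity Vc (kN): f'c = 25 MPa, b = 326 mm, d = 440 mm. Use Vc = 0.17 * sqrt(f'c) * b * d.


Vc = 0.17 * sqrt(25) * 326 * 440 / 1000
= 121.92 kN

121.92


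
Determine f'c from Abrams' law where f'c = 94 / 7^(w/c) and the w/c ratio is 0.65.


f'c = 94 / 7^0.65
= 94 / 3.543
= 26.53 MPa

26.53


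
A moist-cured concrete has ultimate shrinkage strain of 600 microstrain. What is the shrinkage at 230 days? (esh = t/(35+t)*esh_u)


esh(230) = 230 / (35 + 230) * 600
= 230 / 265 * 600
= 520.8 microstrain

520.8


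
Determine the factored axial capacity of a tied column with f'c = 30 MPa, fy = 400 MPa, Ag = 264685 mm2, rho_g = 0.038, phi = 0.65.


Ast = rho * Ag = 0.038 * 264685 = 10058.03 mm2
phi*Pn = 0.65 * 0.80 * (0.85 * 30 * (264685 - 10058.03) + 400 * 10058.03) / 1000
= 5468.42 kN

5468.42


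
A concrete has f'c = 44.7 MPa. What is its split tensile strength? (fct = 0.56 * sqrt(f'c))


fct = 0.56 * sqrt(44.7)
= 0.56 * 6.686
= 3.744 MPa

3.744


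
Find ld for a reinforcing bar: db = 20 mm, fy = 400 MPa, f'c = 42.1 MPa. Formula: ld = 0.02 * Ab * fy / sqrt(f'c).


Ab = pi * 20^2 / 4 = 314.159 mm2
ld = 0.02 * 314.159 * 400 / sqrt(42.1)
= 387.3 mm

387.3


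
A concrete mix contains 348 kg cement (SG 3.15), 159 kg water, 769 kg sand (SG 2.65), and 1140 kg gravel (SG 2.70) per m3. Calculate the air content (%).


Vol cement = 348 / (3.15 * 1000) = 0.110476 m3
Vol water = 159 / 1000 = 0.159 m3
Vol sand = 769 / (2.65 * 1000) = 0.290189 m3
Vol gravel = 1140 / (2.70 * 1000) = 0.422222 m3
Total solid + water volume = 0.981887 m3
Air = (1 - 0.981887) * 100 = 1.81%

1.81


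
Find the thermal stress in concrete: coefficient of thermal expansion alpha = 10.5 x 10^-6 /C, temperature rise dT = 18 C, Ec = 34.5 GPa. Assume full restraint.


sigma = alpha * dT * Ec
= 10.5e-6 * 18 * 34.5 * 1000
= 6.52 MPa

6.52


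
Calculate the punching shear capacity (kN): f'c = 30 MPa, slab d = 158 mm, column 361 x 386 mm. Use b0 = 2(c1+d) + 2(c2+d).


b0 = 2*(361 + 158) + 2*(386 + 158) = 2126 mm
Vc = 0.33 * sqrt(30) * 2126 * 158 / 1000
= 607.15 kN

607.15
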